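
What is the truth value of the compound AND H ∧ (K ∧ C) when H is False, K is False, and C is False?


H = False, K = False, C = False
Step 1: K ∧ C = False AND False = False
Step 2: H ∧ False = False AND False = False
AND is true only when ALL operands are true.

False


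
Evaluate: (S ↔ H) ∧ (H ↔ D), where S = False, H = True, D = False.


S = False, H = True, D = False
Step 1: S ↔ H is true when S and H have the same value. Result: False
Step 2: H ↔ D is true when H and D have the same value. Result: False
Step 3: False ∧ False = False

False


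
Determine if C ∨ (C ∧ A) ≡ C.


Expression 1: C ∨ (C ∧ A)
Expression 2: C
Truth table (C A | Expr1 Expr2):
  T T |   T     T
  T F |   T     T
  F T |   F     F
  F F |   F     F
All 4 rows agree, so the expressions are logically equivalent.

Yes


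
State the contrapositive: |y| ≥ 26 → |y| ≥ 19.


Original: If |y| ≥ 26, then |y| ≥ 19
Contrapositive: If ¬Q, then ¬P
Negate Q: not (|y| ≥ 19)
Negate P: not (|y| ≥ 26)

If not (|y| ≥ 19), then not (|y| ≥ 26).


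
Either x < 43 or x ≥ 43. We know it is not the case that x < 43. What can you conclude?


Disjunctive syllogism: P ∨ Q, ¬P ⊢ Q
Disjunction: x < 43 ∨ x ≥ 43
We know it is not the case that x < 43.
By disjunctive syllogism, the other disjunct must be true.

x ≥ 43


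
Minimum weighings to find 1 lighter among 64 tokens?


Each weighing has 3 outcomes (left heavy / balance / right heavy), so k weighings distinguish at most 3^k cases; splitting into three near-equal groups achieves this.
Need 3^k ≥ 64: 3^3 = 27 < 64 ≤ 3^4 = 81
k = ⌈log₃(64)⌉ = 4

4


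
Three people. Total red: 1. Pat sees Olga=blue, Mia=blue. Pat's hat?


Total red = 1, seen red = 0
Own red = 1 - 0 = 1
Pat's hat is red.

red


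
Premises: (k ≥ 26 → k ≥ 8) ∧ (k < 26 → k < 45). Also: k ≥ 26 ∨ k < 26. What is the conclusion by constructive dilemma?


Constructive dilemma: (P → Q) ∧ (R → S), P ∨ R ⊢ Q ∨ S
Premise 1: k ≥ 26 → k ≥ 8
Premise 2: k < 26 → k < 45
Premise 3: k ≥ 26 ∨ k < 26
Case 1: Assuming k ≥ 26, then by Premise 1, k ≥ 8.
Case 2: Assuming k < 26, then by Premise 2, k < 45.
Since one of k ≥ 26 or k < 26 must hold, we get k ≥ 8 or k < 45.

k ≥ 8 or k < 45.


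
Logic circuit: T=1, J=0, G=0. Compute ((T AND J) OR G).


T AND J = 1&0 = 0
0 OR 0 = 0

0


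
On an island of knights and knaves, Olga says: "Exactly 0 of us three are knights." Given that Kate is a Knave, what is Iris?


Olga claims exactly 0 knights among Olga, Kate, Iris.
Given: Kate is a Knave.

Case 1: Olga is a Knight (tells truth)
  Then exactly 0 of the three are knights.
  Counting Olga, Kate: 1 knight(s) so far. Need -1 more → impossible.
Case 2: Olga is a Knave (lies)
  Then the count is NOT 0.
  If Iris = Knave, count = 0 = 0 → claim would be true, contradicts lie.
  If Iris = Knight, count = 1 ≠ 0 → lie confirmed ✓

Iris is a Knight.

Knight


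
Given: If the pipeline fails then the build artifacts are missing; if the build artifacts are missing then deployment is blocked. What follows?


Hypothetical syllogism: P → Q, Q → R ⊢ P → R
Premise 1: the pipeline fails → the build artifacts are missing
Premise 2: the build artifacts are missing → deployment is blocked
Chain the implications: the middle term (the build artifacts are missing) links the two.
Conclusion: If the pipeline fails, then deployment is blocked.

If the pipeline fails, then deployment is blocked.


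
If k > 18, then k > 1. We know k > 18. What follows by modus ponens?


Modus ponens: P → Q, P ⊢ Q
P: k > 18
Q: k > 1
We have P → Q and P is true.
By modus ponens, Q must be true.

k > 1


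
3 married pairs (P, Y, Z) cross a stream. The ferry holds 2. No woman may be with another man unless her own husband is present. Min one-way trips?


Label couples P, Y, Z (H = husband, W = wife).
Counting alone: 6 people, the ferry carries 2 and someone must bring it back, so each round trip nets at most +1 on the far side until the last crossing → at least 9 trips. The jealousy constraint makes 9 impossible; the shortest valid schedule has 11:
1. WP+WY →  (far: WP,WY; near: HP,HY,HZ,WZ)
2. WP ←       (far: WY; near: HP,HY,HZ,WP,WZ)
3. WP+WZ →  (far: WP,WY,WZ; near: HP,HY,HZ)
4. WP ←       (far: WY,WZ; near: HP,HY,HZ,WP)
5. HY+HZ →  (far: HY,WY,HZ,WZ; near: HP,WP)
6. HY+WY ←  (far: HZ,WZ; near: HP,WP,HY,WY)
7. HP+HY →  (far: HP,HY,HZ,WZ; near: WP,WY)
8. WZ ←       (far: HP,HY,HZ; near: WP,WY,WZ)
9. WP+WY →  (far: HP,WP,HY,WY,HZ; near: WZ)
10. HZ ←      (far: HP,WP,HY,WY; near: HZ,WZ)
11. HZ+WZ → (far: all six; near: empty)
In every state each wife is either with her husband or with no other man.
Minimum trips = 11

11


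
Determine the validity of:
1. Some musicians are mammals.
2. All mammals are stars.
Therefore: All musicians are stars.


Premise 1: Some musicians are mammals.
Premise 2: All mammals are stars.
Conclusion: All musicians are stars.
Fallacy: illicit minor. The minor term (musicians) is distributed in the conclusion ('All musicians ...') but undistributed in its premise ('Some musicians are mammals' doesn't cover all musicians).
Only 'Some musicians are stars' follows, not 'All'.

Invalid


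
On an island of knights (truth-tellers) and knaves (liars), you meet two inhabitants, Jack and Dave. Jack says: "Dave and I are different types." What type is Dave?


Jack says: "Dave and I are different types."
Case 1: Jack is a Knight (truth-teller)
  Statement is true → they ARE different → Dave is a Knave
Case 2: Jack is a Knave (liar)
  Statement is false → they are NOT different → Dave is a Knave
In both cases, Dave is a Knave.

Knave


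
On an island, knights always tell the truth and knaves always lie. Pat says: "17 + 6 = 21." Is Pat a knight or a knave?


Statement: "17 + 6 = 21."
Actual: 17 + 6 = 23
Claimed: 21
Statement is FALSE → Pat lies → Knave

Knave


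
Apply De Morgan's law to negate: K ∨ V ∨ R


De Morgan's law: ¬(P ∨ Q ∨ R) ≡ ¬P ∧ ¬Q ∧ ¬R
¬(K ∨ V ∨ R) = ¬K ∧ ¬V ∧ ¬R

¬K ∧ ¬V ∧ ¬R


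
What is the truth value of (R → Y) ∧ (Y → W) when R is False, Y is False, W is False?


R = False, Y = False, W = False
Step 1: R → Y is false only when R=True and Y=False. Result: True
Step 2: Y → W is false only when Y=True and W=False. Result: True
Step 3: True ∧ True = True

True


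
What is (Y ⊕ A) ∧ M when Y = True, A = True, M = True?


Y = True, A = True, M = True
Step 1: Y ⊕ A = True XOR True = False
Step 2: False ∧ M = False AND True = False
XOR true when exactly one of Y,A is true; then AND with M.

False


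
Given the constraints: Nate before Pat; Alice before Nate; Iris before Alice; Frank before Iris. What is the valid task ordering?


Constraints: Nate before Pat; Alice before Nate; Iris before Alice; Frank before Iris
Method: repeatedly schedule the remaining task that has no remaining task required before it.
  Step 1: remaining {Pat, Alice, Frank, Nate, Iris}; every task except Frank still has a predecessor pending → schedule Frank.
  Step 2: remaining {Pat, Alice, Nate, Iris}; every task except Iris still has a predecessor pending → schedule Iris.
  Step 3: remaining {Pat, Alice, Nate}; every task except Alice still has a predecessor pending → schedule Alice.
  Step 4: remaining {Pat, Nate}; every task except Nate still has a predecessor pending → schedule Nate.
  Step 5: only Pat remains → schedule Pat.
Resulting order:

Frank → Iris → Alice → Nate → Pat


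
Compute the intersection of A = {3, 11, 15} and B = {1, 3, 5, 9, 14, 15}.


A = {3, 11, 15}
B = {1, 3, 5, 9, 14, 15}
Operation: intersection
Elements in both: 3, 15

{3, 15}


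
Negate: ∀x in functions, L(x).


Original: ∀x L(x)
Rule: ¬∀→∃, ¬∃→∀, negate predicate.
Negation: ∃x ¬L(x)

∃x ¬L(x)


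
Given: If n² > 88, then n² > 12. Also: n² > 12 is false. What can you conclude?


Modus tollens: P → Q, ¬Q ⊢ ¬P
P: n² > 88
Q: n² > 12
We have P → Q and Q is false.
By modus tollens, P must be false.

It is not the case that n² > 88


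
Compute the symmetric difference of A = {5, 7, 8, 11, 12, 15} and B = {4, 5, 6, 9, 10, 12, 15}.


A = {5, 7, 8, 11, 12, 15}
B = {4, 5, 6, 9, 10, 12, 15}
Operation: symmetric difference
In A only: [7, 8, 11], in B only: [4, 6, 9, 10]

{4, 6, 7, 8, 9, 10, 11}


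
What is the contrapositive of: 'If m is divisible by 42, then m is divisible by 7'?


Original: If m is divisible by 42, then m is divisible by 7
Contrapositive: If ¬Q, then ¬P
Negate Q: not (m is divisible by 7)
Negate P: not (m is divisible by 42)

If not (m is divisible by 7), then not (m is divisible by 42).


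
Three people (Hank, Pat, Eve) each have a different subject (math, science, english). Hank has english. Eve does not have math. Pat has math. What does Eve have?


From clues:
  Hank → english
  Pat → math
By elimination, Eve gets the remaining.

science


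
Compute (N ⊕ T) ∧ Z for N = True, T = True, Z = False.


N = True, T = True, Z = False
Step 1: N ⊕ T = True XOR True = False
Step 2: False ∧ Z = False AND False = False
XOR true when exactly one of N,T is true; then AND with Z.

False


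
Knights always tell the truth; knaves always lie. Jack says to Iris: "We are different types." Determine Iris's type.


Jack says: "We are different types."
Case 1: Jack is a Knight (truth-teller)
  Statement is true → they ARE different → Iris is a Knave
Case 2: Jack is a Knave (liar)
  Statement is false → they are NOT different → Iris is a Knave
In both cases, Iris is a Knave.

Knave


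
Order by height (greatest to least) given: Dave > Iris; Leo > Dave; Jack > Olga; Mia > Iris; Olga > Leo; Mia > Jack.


Constraints: Dave > Iris; Leo > Dave; Jack > Olga; Mia > Iris; Olga > Leo; Mia > Jack
Method: at each step, the next-highest is the one remaining person who never appears on the smaller side of a constraint between remaining people.
  Step 1: remaining {Dave, Mia, Olga, Iris, Leo, Jack}; on the smaller side: {Dave, Olga, Iris, Leo, Jack} → Mia is next (Mia > Iris; Mia > Jack).
  Step 2: remaining {Dave, Olga, Iris, Leo, Jack}; on the smaller side: {Dave, Olga, Iris, Leo} → Jack is next (Jack > Olga).
  Step 3: remaining {Dave, Olga, Iris, Leo}; on the smaller side: {Dave, Iris, Leo} → Olga is next (Olga > Leo).
  Step 4: remaining {Dave, Iris, Leo}; on the smaller side: {Dave, Iris} → Leo is next (Leo > Dave).
  Step 5: remaining {Dave, Iris}; on the smaller side: {Iris} → Dave is next (Dave > Iris).
  Step 6: only Iris remains → lowest.
Final ranking (highest to lowest):

Mia > Jack > Olga > Leo > Dave > Iris


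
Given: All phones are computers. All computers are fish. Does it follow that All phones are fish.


Premise 1: All phones are computers.
Premise 2: All computers are fish.
Conclusion: All phones are fish.
Barbara syllogism (AAA-1): All A are B, All B are C → All A are C.
Middle term (computers) distributed in premise 2.

Valid


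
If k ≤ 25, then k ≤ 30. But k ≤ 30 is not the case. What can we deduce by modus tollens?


Modus tollens: P → Q, ¬Q ⊢ ¬P
P: k ≤ 25
Q: k ≤ 30
We have P → Q and Q is false.
By modus tollens, P must be false.

It is not the case that k ≤ 25


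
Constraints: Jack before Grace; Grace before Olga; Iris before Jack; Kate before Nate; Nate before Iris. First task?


Constraints: Jack before Grace; Grace before Olga; Iris before Jack; Kate before Nate; Nate before Iris
The first task can have nothing scheduled before it, so it must never appear on the right of a 'before'.
Tasks appearing after some 'before': Grace, Olga, Jack, Nate, Iris.
The only task not in that list is Kate → it is first.

Kate


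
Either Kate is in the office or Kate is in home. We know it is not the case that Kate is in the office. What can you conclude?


Disjunctive syllogism: P ∨ Q, ¬P ⊢ Q
Disjunction: Kate is in the office ∨ Kate is in home
We know it is not the case that Kate is in the office.
By disjunctive syllogism, the other disjunct must be true.

Kate is in home


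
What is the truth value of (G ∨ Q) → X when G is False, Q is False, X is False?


G = False, Q = False, X = False
Step 1: G ∨ Q = False OR False = False
Step 2: (False) → X: false only when antecedent=True and X=False.
Result: True

True


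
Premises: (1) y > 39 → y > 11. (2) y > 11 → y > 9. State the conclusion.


Hypothetical syllogism: P → Q, Q → R ⊢ P → R
Premise 1: y > 39 → y > 11
Premise 2: y > 11 → y > 9
Chain the implications: the middle term (y > 11) links the two.
Conclusion: If y > 39, then y > 9.

If y > 39, then y > 9.


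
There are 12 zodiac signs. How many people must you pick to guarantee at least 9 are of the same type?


Pigeonhole: to guarantee k in one of n categories, need (k-1)×n + 1.
k = 9, n = 12
Minimum = (9-1) × 12 + 1 = 8 × 12 + 1

97


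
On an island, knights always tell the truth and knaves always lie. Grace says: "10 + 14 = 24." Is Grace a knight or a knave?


Statement: "10 + 14 = 24."
Actual: 10 + 14 = 24
Claimed: 24
Statement is TRUE → Grace tells the truth → Knight

Knight


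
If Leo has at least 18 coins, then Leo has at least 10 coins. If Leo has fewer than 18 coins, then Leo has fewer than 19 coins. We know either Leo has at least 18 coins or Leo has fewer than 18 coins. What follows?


Constructive dilemma: (P → Q) ∧ (R → S), P ∨ R ⊢ Q ∨ S
Premise 1: Leo has at least 18 coins → Leo has at least 10 coins
Premise 2: Leo has fewer than 18 coins → Leo has fewer than 19 coins
Premise 3: Leo has at least 18 coins ∨ Leo has fewer than 18 coins
Case 1: Assuming Leo has at least 18 coins, then by Premise 1, Leo has at least 10 coins.
Case 2: Assuming Leo has fewer than 18 coins, then by Premise 2, Leo has fewer than 19 coins.
Since one of Leo has at least 18 coins or Leo has fewer than 18 coins must hold, we get Leo has at least 10 coins or Leo has fewer than 19 coins.

Leo has at least 10 coins or Leo has fewer than 19 coins.


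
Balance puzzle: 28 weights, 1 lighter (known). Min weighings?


Each weighing has 3 outcomes (left heavy / balance / right heavy), so k weighings distinguish at most 3^k cases; splitting into three near-equal groups achieves this.
Need 3^k ≥ 28: 3^3 = 27 < 28 ≤ 3^4 = 81
k = ⌈log₃(28)⌉ = 4

4


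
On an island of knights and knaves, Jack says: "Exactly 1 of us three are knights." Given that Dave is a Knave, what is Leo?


Jack claims exactly 1 knights among Jack, Dave, Leo.
Given: Dave is a Knave.

Case 1: Jack is a Knight (tells truth)
  Then exactly 1 of the three are knights.
  Counting Jack, Dave: 1 knight(s) so far. Need 0 more → Leo = Knave.
Case 2: Jack is a Knave (lies)
  Then the count is NOT 1.
  If Leo = Knight, count = 1 = 1 → claim would be true, contradicts lie.
  If Leo = Knave, count = 0 ≠ 1 → lie confirmed ✓

Leo is a Knave.

Knave


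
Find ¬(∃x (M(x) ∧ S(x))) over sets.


Original: ∃x (M(x) ∧ S(x))
Rule: ¬∀→∃, ¬∃→∀, negate predicate.
Negation: ∀x (¬M(x) ∨ ¬S(x))

∀x (¬M(x) ∨ ¬S(x))


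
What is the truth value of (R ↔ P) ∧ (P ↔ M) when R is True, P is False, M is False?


R = True, P = False, M = False
Step 1: R ↔ P is true when R and P have the same value. Result: False
Step 2: P ↔ M is true when P and M have the same value. Result: True
Step 3: False ∧ True = False

False


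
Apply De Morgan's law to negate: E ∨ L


De Morgan's law: ¬(P ∨ Q) ≡ ¬P ∧ ¬Q
¬(E ∨ L) = ¬E ∧ ¬L

¬E ∧ ¬L


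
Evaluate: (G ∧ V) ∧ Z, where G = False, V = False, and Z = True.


G = False, V = False, Z = True
Step 1: G ∧ V = False AND False = False
Step 2: False ∧ Z = False AND True = False
AND is true only when ALL operands are true.

False


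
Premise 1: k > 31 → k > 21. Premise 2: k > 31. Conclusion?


Modus ponens: P → Q, P ⊢ Q
P: k > 31
Q: k > 21
We have P → Q and P is true.
By modus ponens, Q must be true.

k > 21


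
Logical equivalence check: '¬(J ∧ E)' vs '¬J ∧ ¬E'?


Expression 1: ¬(J ∧ E)
Expression 2: ¬J ∧ ¬E
Truth table (J E | Expr1 Expr2):
  T T |   F     F
  T F |   T     F   ← differ
  F T |   T     F   ← differ
  F F |   T     T
Counterexample: J=T, E=F gives Expr1 = T but Expr2 = F, so the expressions are NOT logically equivalent.

No


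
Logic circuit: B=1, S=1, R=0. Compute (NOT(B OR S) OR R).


B OR S = 1
NOT(1) = 0
0 OR 0 = 0

0


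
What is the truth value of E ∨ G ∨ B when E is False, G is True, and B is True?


E = False, G = True, B = True
Step 1: E ∨ G = False OR True = True
Step 2: True ∨ B = True OR True = True
OR is true when at least one operand is true.

True


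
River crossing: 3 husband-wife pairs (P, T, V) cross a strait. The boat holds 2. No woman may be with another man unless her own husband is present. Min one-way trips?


Label couples P, T, V (H = husband, W = wife).
Counting alone: 6 people, the boat carries 2 and someone must bring it back, so each round trip nets at most +1 on the far side until the last crossing → at least 9 trips. The jealousy constraint makes 9 impossible; the shortest valid schedule has 11:
1. WP+WT →  (far: WP,WT; near: HP,HT,HV,WV)
2. WP ←       (far: WT; near: HP,HT,HV,WP,WV)
3. WP+WV →  (far: WP,WT,WV; near: HP,HT,HV)
4. WP ←       (far: WT,WV; near: HP,HT,HV,WP)
5. HT+HV →  (far: HT,WT,HV,WV; near: HP,WP)
6. HT+WT ←  (far: HV,WV; near: HP,WP,HT,WT)
7. HP+HT →  (far: HP,HT,HV,WV; near: WP,WT)
8. WV ←       (far: HP,HT,HV; near: WP,WT,WV)
9. WP+WT →  (far: HP,WP,HT,WT,HV; near: WV)
10. HV ←      (far: HP,WP,HT,WT; near: HV,WV)
11. HV+WV → (far: all six; near: empty)
In every state each wife is either with her husband or with no other man.
Minimum trips = 11

11


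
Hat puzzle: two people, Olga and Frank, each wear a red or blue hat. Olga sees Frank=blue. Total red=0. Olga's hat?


Total red = 0, Frank = blue
Red accounted for: 0
Remaining for Olga: 0
Olga's hat is blue.

blue


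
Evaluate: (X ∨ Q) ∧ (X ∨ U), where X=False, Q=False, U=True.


X = False, Q = False, U = True
Expression: (X ∨ Q) ∧ (X ∨ U)
Step 1: X ∨ Q = False OR False = False
Step 2: X ∨ U = False OR True = True
Step 3: (False) ∧ (True) = False AND True = False

False


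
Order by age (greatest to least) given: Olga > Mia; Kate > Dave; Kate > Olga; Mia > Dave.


Constraints: Olga > Mia; Kate > Dave; Kate > Olga; Mia > Dave
Method: at each step, the next-highest is the one remaining person who never appears on the smaller side of a constraint between remaining people.
  Step 1: remaining {Olga, Dave, Mia, Kate}; on the smaller side: {Olga, Dave, Mia} → Kate is next (Kate > Dave; Kate > Olga).
  Step 2: remaining {Olga, Dave, Mia}; on the smaller side: {Dave, Mia} → Olga is next (Olga > Mia).
  Step 3: remaining {Dave, Mia}; on the smaller side: {Dave} → Mia is next (Mia > Dave).
  Step 4: only Dave remains → lowest.
Final ranking (highest to lowest):

Kate > Olga > Mia > Dave


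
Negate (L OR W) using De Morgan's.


De Morgan's law: ¬(P ∨ Q) ≡ ¬P ∧ ¬Q
¬(L ∨ W) = ¬L ∧ ¬W

¬L ∧ ¬W


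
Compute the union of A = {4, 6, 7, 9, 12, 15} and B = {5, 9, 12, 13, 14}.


A = {4, 6, 7, 9, 12, 15}
B = {5, 9, 12, 13, 14}
Operation: union
All elements combined: 4, 5, 6, 7, 9, 12, 13, 14, 15

{4, 5, 6, 7, 9, 12, 13, 14, 15}


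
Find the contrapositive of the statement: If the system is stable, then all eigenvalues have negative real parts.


Original: If the system is stable, then all eigenvalues have negative real parts
Contrapositive: If ¬Q, then ¬P
Negate Q: not (all eigenvalues have negative real parts)
Negate P: not (the system is stable)

If not (all eigenvalues have negative real parts), then not (the system is stable).


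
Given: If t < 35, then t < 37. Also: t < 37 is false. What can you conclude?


Modus tollens: P → Q, ¬Q ⊢ ¬P
P: t < 35
Q: t < 37
We have P → Q and Q is false.
By modus tollens, P must be false.

It is not the case that t < 35


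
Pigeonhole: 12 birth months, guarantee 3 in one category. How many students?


Pigeonhole: to guarantee k in one of n categories, need (k-1)×n + 1.
k = 3, n = 12
Minimum = (3-1) × 12 + 1 = 2 × 12 + 1

25


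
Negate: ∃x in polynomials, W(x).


Original: ∃x W(x)
Rule: ¬∀→∃, ¬∃→∀, negate predicate.
Negation: ∀x ¬W(x)

∀x ¬W(x)


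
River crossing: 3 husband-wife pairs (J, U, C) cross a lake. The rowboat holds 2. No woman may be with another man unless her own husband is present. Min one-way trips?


Label couples J, U, C (H = husband, W = wife).
Counting alone: 6 people, the rowboat carries 2 and someone must bring it back, so each round trip nets at most +1 on the far side until the last crossing → at least 9 trips. The jealousy constraint makes 9 impossible; the shortest valid schedule has 11:
1. WJ+WU →  (far: WJ,WU; near: HJ,HU,HC,WC)
2. WJ ←       (far: WU; near: HJ,HU,HC,WJ,WC)
3. WJ+WC →  (far: WJ,WU,WC; near: HJ,HU,HC)
4. WJ ←       (far: WU,WC; near: HJ,HU,HC,WJ)
5. HU+HC →  (far: HU,WU,HC,WC; near: HJ,WJ)
6. HU+WU ←  (far: HC,WC; near: HJ,WJ,HU,WU)
7. HJ+HU →  (far: HJ,HU,HC,WC; near: WJ,WU)
8. WC ←       (far: HJ,HU,HC; near: WJ,WU,WC)
9. WJ+WU →  (far: HJ,WJ,HU,WU,HC; near: WC)
10. HC ←      (far: HJ,WJ,HU,WU; near: HC,WC)
11. HC+WC → (far: all six; near: empty)
In every state each wife is either with her husband or with no other man.
Minimum trips = 11

11


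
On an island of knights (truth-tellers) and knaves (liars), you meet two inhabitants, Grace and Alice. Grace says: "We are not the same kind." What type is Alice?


Grace says: "We are not the same kind."
Case 1: Grace is a Knight (truth-teller)
  Statement is true → they ARE different → Alice is a Knave
Case 2: Grace is a Knave (liar)
  Statement is false → they are NOT different → Alice is a Knave
In both cases, Alice is a Knave.

Knave


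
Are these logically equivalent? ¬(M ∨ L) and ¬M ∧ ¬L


Expression 1: ¬(M ∨ L)
Expression 2: ¬M ∧ ¬L
Truth table (M L | Expr1 Expr2):
  T T |   F     F
  T F |   F     F
  F T |   F     F
  F F |   T     T
All 4 rows agree, so the expressions are logically equivalent.

Yes


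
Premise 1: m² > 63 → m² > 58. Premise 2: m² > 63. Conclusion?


Modus ponens: P → Q, P ⊢ Q
P: m² > 63
Q: m² > 58
We have P → Q and P is true.
By modus ponens, Q must be true.

m² > 58


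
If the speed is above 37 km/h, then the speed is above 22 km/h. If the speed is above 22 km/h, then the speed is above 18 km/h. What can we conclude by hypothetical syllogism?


Hypothetical syllogism: P → Q, Q → R ⊢ P → R
Premise 1: the speed is above 37 km/h → the speed is above 22 km/h
Premise 2: the speed is above 22 km/h → the speed is above 18 km/h
Chain the implications: the middle term (the speed is above 22 km/h) links the two.
Conclusion: If the speed is above 37 km/h, then the speed is above 18 km/h.

If the speed is above 37 km/h, then the speed is above 18 km/h.


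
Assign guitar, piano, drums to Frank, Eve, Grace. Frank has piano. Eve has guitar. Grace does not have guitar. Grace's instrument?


From clues:
  Frank → piano
  Eve → guitar
By elimination, Grace gets the remaining.

drums


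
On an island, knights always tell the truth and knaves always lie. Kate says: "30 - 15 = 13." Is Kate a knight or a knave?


Statement: "30 - 15 = 13."
Actual: 30 - 15 = 15
Claimed: 13
Statement is FALSE → Kate lies → Knave

Knave


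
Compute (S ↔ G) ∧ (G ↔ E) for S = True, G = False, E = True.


S = True, G = False, E = True
Step 1: S ↔ G is true when S and G have the same value. Result: False
Step 2: G ↔ E is true when G and E have the same value. Result: False
Step 3: False ∧ False = False

False


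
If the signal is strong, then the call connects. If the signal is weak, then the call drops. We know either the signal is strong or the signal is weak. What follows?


Constructive dilemma: (P → Q) ∧ (R → S), P ∨ R ⊢ Q ∨ S
Premise 1: the signal is strong → the call connects
Premise 2: the signal is weak → the call drops
Premise 3: the signal is strong ∨ the signal is weak
Case 1: Assuming the signal is strong, then by Premise 1, the call connects.
Case 2: Assuming the signal is weak, then by Premise 2, the call drops.
Since one of the signal is strong or the signal is weak must hold, we get the call connects or the call drops.

The call connects or the call drops.


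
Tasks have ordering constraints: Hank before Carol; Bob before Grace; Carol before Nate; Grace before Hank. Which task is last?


Constraints: Hank before Carol; Bob before Grace; Carol before Nate; Grace before Hank
The last task can have nothing scheduled after it, so it must never appear on the left of a 'before'.
Tasks appearing before some other task: Hank, Bob, Carol, Grace.
The only task not in that list is Nate → it is last.

Nate


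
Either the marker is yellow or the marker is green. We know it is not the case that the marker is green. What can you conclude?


Disjunctive syllogism: P ∨ Q, ¬P ⊢ Q
Disjunction: the marker is yellow ∨ the marker is green
We know it is not the case that the marker is green.
By disjunctive syllogism, the other disjunct must be true.

The marker is yellow


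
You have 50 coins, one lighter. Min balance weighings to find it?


Each weighing has 3 outcomes (left heavy / balance / right heavy), so k weighings distinguish at most 3^k cases; splitting into three near-equal groups achieves this.
Need 3^k ≥ 50: 3^3 = 27 < 50 ≤ 3^4 = 81
k = ⌈log₃(50)⌉ = 4

4


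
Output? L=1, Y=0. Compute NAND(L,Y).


L AND Y = 0
NOT(0) = 1

1


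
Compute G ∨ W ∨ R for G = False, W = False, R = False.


G = False, W = False, R = False
Step 1: G ∨ W = False OR False = False
Step 2: False ∨ R = False OR False = False
OR is true when at least one operand is true.

False


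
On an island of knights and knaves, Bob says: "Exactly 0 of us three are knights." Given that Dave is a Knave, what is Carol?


Bob claims exactly 0 knights among Bob, Dave, Carol.
Given: Dave is a Knave.

Case 1: Bob is a Knight (tells truth)
  Then exactly 0 of the three are knights.
  Counting Bob, Dave: 1 knight(s) so far. Need -1 more → impossible.
Case 2: Bob is a Knave (lies)
  Then the count is NOT 0.
  If Carol = Knave, count = 0 = 0 → claim would be true, contradicts lie.
  If Carol = Knight, count = 1 ≠ 0 → lie confirmed ✓

Carol is a Knight.

Knight


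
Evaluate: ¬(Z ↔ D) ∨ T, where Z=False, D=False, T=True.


Z = False, D = False, T = True
Expression: ¬(Z ↔ D) ∨ T
Step 1: Z ↔ D = (False iff False) = True
Step 2: ¬(Z ↔ D) = NOT True = False
Step 3: (False) ∨ T = False OR True = True

True


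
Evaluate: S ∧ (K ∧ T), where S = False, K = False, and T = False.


S = False, K = False, T = False
Step 1: K ∧ T = False AND False = False
Step 2: S ∧ False = False AND False = False
AND is true only when ALL operands are true.

False


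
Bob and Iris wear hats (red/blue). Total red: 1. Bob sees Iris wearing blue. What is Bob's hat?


Total red = 1, Iris = blue
Red accounted for: 0
Remaining for Bob: 1
Bob's hat is red.

red


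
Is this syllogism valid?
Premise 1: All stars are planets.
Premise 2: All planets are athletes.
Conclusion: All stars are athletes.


Premise 1: All stars are planets.
Premise 2: All planets are athletes.
Conclusion: All stars are athletes.
Barbara syllogism (AAA-1): All A are B, All B are C → All A are C.
Middle term (planets) distributed in premise 2.

Valid


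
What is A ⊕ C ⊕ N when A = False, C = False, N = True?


A = False, C = False, N = True
Step 1: A ⊕ C = False XOR False = False
Step 2: False ⊕ N = False XOR True = True
XOR is true when an odd number of operands are true.

True


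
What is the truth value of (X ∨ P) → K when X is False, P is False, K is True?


X = False, P = False, K = True
Step 1: X ∨ P = False OR False = False
Step 2: (False) → K: false only when antecedent=True and K=False.
Result: True

True


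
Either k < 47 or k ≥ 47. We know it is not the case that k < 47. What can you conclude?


Disjunctive syllogism: P ∨ Q, ¬P ⊢ Q
Disjunction: k < 47 ∨ k ≥ 47
We know it is not the case that k < 47.
By disjunctive syllogism, the other disjunct must be true.

k ≥ 47


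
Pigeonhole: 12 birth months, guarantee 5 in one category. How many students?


Pigeonhole: to guarantee k in one of n categories, need (k-1)×n + 1.
k = 5, n = 12
Minimum = (5-1) × 12 + 1 = 4 × 12 + 1

49


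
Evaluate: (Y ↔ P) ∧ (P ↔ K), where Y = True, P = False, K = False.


Y = True, P = False, K = False
Step 1: Y ↔ P is true when Y and P have the same value. Result: False
Step 2: P ↔ K is true when P and K have the same value. Result: True
Step 3: False ∧ True = False

False


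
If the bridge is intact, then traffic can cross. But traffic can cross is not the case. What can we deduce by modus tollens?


Modus tollens: P → Q, ¬Q ⊢ ¬P
P: the bridge is intact
Q: traffic can cross
We have P → Q and Q is false.
By modus tollens, P must be false.

It is not the case that the bridge is intact


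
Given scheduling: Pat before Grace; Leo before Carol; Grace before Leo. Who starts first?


Constraints: Pat before Grace; Leo before Carol; Grace before Leo
The first task can have nothing scheduled before it, so it must never appear on the right of a 'before'.
Tasks appearing after some 'before': Grace, Carol, Leo.
The only task not in that list is Pat → it is first.

Pat


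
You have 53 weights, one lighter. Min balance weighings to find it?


Each weighing has 3 outcomes (left heavy / balance / right heavy), so k weighings distinguish at most 3^k cases; splitting into three near-equal groups achieves this.
Need 3^k ≥ 53: 3^3 = 27 < 53 ≤ 3^4 = 81
k = ⌈log₃(53)⌉ = 4

4


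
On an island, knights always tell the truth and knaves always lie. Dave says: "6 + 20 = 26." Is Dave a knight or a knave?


Statement: "6 + 20 = 26."
Actual: 6 + 20 = 26
Claimed: 26
Statement is TRUE → Dave tells the truth → Knight

Knight


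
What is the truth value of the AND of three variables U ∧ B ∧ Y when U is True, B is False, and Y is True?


U = True, B = False, Y = True
Step 1: U ∧ B = True AND False = False
Step 2: (False) ∧ Y = (False) AND True = False
AND is true only when ALL operands are true.

False


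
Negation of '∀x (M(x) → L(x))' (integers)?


Original: ∀x (M(x) → L(x))
Rule: ¬∀→∃, ¬∃→∀, negate predicate.
Negation: ∃x (M(x) ∧ ¬L(x))

∃x (M(x) ∧ ¬L(x))


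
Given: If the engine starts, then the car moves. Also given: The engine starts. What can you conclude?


Modus ponens: P → Q, P ⊢ Q
P: the engine starts
Q: the car moves
We have P → Q and P is true.
By modus ponens, Q must be true.

The car moves


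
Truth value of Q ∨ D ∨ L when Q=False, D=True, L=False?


Q = False, D = True, L = False
Expression: Q ∨ D ∨ L
Step 1: Q ∨ D = False OR True = True
Step 2: (True) ∨ L = True OR False = True

True


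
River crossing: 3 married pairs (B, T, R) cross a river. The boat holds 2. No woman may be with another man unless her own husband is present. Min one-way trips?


Label couples B, T, R (H = husband, W = wife).
Counting alone: 6 people, the boat carries 2 and someone must bring it back, so each round trip nets at most +1 on the far side until the last crossing → at least 9 trips. The jealousy constraint makes 9 impossible; the shortest valid schedule has 11:
1. WB+WT →  (far: WB,WT; near: HB,HT,HR,WR)
2. WB ←       (far: WT; near: HB,HT,HR,WB,WR)
3. WB+WR →  (far: WB,WT,WR; near: HB,HT,HR)
4. WB ←       (far: WT,WR; near: HB,HT,HR,WB)
5. HT+HR →  (far: HT,WT,HR,WR; near: HB,WB)
6. HT+WT ←  (far: HR,WR; near: HB,WB,HT,WT)
7. HB+HT →  (far: HB,HT,HR,WR; near: WB,WT)
8. WR ←       (far: HB,HT,HR; near: WB,WT,WR)
9. WB+WT →  (far: HB,WB,HT,WT,HR; near: WR)
10. HR ←      (far: HB,WB,HT,WT; near: HR,WR)
11. HR+WR → (far: all six; near: empty)
In every state each wife is either with her husband or with no other man.
Minimum trips = 11

11


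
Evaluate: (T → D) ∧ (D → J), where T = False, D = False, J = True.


T = False, D = False, J = True
Step 1: T → D is false only when T=True and D=False. Result: True
Step 2: D → J is false only when D=True and J=False. Result: True
Step 3: True ∧ True = True

True


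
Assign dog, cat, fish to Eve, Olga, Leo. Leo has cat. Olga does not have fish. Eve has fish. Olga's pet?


From clues:
  Leo → cat
  Eve → fish
By elimination, Olga gets the remaining.

dog


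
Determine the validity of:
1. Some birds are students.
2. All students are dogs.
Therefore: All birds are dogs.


Premise 1: Some birds are students.
Premise 2: All students are dogs.
Conclusion: All birds are dogs.
Fallacy: illicit minor. The minor term (birds) is distributed in the conclusion ('All birds ...') but undistributed in its premise ('Some birds are students' doesn't cover all birds).
Only 'Some birds are dogs' follows, not 'All'.

Invalid


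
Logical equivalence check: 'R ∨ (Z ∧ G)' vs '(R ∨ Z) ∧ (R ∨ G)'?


Expression 1: R ∨ (Z ∧ G)
Expression 2: (R ∨ Z) ∧ (R ∨ G)
Truth table (R Z G | Expr1 Expr2):
  T T T |   T     T
  T T F |   T     T
  T F T |   T     T
  T F F |   T     T
  F T T |   T     T
  F T F |   F     F
  F F T |   F     F
  F F F |   F     F
All 8 rows agree, so the expressions are logically equivalent.

Yes


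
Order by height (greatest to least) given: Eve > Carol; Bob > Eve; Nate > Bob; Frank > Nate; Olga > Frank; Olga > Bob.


Constraints: Eve > Carol; Bob > Eve; Nate > Bob; Frank > Nate; Olga > Frank; Olga > Bob
Method: at each step, the next-highest is the one remaining person who never appears on the smaller side of a constraint between remaining people.
  Step 1: remaining {Carol, Olga, Bob, Frank, Eve, Nate}; on the smaller side: {Carol, Bob, Frank, Eve, Nate} → Olga is next (Olga > Frank; Olga > Bob).
  Step 2: remaining {Carol, Bob, Frank, Eve, Nate}; on the smaller side: {Carol, Bob, Eve, Nate} → Frank is next (Frank > Nate).
  Step 3: remaining {Carol, Bob, Eve, Nate}; on the smaller side: {Carol, Bob, Eve} → Nate is next (Nate > Bob).
  Step 4: remaining {Carol, Bob, Eve}; on the smaller side: {Carol, Eve} → Bob is next (Bob > Eve).
  Step 5: remaining {Carol, Eve}; on the smaller side: {Carol} → Eve is next (Eve > Carol).
  Step 6: only Carol remains → lowest.
Final ranking (highest to lowest):

Olga > Frank > Nate > Bob > Eve > Carol


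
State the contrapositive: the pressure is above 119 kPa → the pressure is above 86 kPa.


Original: If the pressure is above 119 kPa, then the pressure is above 86 kPa
Contrapositive: If ¬Q, then ¬P
Negate Q: not (the pressure is above 86 kPa)
Negate P: not (the pressure is above 119 kPa)

If not (the pressure is above 86 kPa), then not (the pressure is above 119 kPa).


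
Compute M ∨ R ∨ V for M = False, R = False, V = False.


M = False, R = False, V = False
Step 1: M ∨ R = False OR False = False
Step 2: False ∨ V = False OR False = False
OR is true when at least one operand is true.

False


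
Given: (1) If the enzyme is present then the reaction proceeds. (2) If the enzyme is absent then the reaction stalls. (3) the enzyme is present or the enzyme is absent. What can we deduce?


Constructive dilemma: (P → Q) ∧ (R → S), P ∨ R ⊢ Q ∨ S
Premise 1: the enzyme is present → the reaction proceeds
Premise 2: the enzyme is absent → the reaction stalls
Premise 3: the enzyme is present ∨ the enzyme is absent
Case 1: Assuming the enzyme is present, then by Premise 1, the reaction proceeds.
Case 2: Assuming the enzyme is absent, then by Premise 2, the reaction stalls.
Since one of the enzyme is present or the enzyme is absent must hold, we get the reaction proceeds or the reaction stalls.

The reaction proceeds or the reaction stalls.


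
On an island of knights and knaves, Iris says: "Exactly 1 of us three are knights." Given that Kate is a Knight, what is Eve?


Iris claims exactly 1 knights among Iris, Kate, Eve.
Given: Kate is a Knight.

Case 1: Iris is a Knight (tells truth)
  Then exactly 1 of the three are knights.
  Counting Iris, Kate: 2 knight(s) so far. Need -1 more → impossible.
Case 2: Iris is a Knave (lies)
  Then the count is NOT 1.
  If Eve = Knave, count = 1 = 1 → claim would be true, contradicts lie.
  If Eve = Knight, count = 2 ≠ 1 → lie confirmed ✓

Eve is a Knight.

Knight


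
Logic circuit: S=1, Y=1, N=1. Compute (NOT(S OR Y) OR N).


S OR Y = 1
NOT(1) = 0
0 OR 1 = 1

1


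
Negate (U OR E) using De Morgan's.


De Morgan's law: ¬(P ∨ Q) ≡ ¬P ∧ ¬Q
¬(U ∨ E) = ¬U ∧ ¬E

¬U ∧ ¬E


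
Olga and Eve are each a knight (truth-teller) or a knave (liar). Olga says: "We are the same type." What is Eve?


Olga says: "We are the same type."
Case 1: Olga is a Knight (truth-teller)
  Statement is true → they ARE the same → Eve is also a Knight
Case 2: Olga is a Knave (liar)
  Statement is false → they are NOT the same → Eve is a Knight
In both cases, Eve is a Knight.

Knight


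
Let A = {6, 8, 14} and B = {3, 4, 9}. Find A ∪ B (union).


A = {6, 8, 14}
B = {3, 4, 9}
Operation: union
All elements combined: 3, 4, 6, 8, 9, 14

{3, 4, 6, 8, 9, 14}


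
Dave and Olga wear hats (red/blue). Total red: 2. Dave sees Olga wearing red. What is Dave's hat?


Total red = 2, Olga = red
Red accounted for: 1
Remaining for Dave: 1
Dave's hat is red.

red


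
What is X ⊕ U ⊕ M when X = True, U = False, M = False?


X = True, U = False, M = False
Step 1: X ⊕ U = True XOR False = True
Step 2: True ⊕ M = True XOR False = True
XOR is true when an odd number of operands are true.

True


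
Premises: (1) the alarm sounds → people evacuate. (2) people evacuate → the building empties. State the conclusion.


Hypothetical syllogism: P → Q, Q → R ⊢ P → R
Premise 1: the alarm sounds → people evacuate
Premise 2: people evacuate → the building empties
Chain the implications: the middle term (people evacuate) links the two.
Conclusion: If the alarm sounds, then the building empties.

If the alarm sounds, then the building empties.


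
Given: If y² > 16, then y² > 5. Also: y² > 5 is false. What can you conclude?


Modus tollens: P → Q, ¬Q ⊢ ¬P
P: y² > 16
Q: y² > 5
We have P → Q and Q is false.
By modus tollens, P must be false.

It is not the case that y² > 16


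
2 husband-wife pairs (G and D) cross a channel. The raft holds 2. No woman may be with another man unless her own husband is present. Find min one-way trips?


Label couples G and D.
1. WG+WD → (far: WG,WD; near: HG,HD)
2. WG ←   (far: WD; near: HG,HD,WG)
3. HG+HD → (far: HG,HD,WD; near: WG)
4. HG ←   (far: HD,WD; near: HG,WG)  — HG returns, since WG is alone on near bank
5. HG+WG → (far: all four; near: empty)
Every state respects the constraint.
Minimum trips = 5

5


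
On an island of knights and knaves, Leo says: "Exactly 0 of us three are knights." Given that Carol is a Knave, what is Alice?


Leo claims exactly 0 knights among Leo, Carol, Alice.
Given: Carol is a Knave.

Case 1: Leo is a Knight (tells truth)
  Then exactly 0 of the three are knights.
  Counting Leo, Carol: 1 knight(s) so far. Need -1 more → impossible.
Case 2: Leo is a Knave (lies)
  Then the count is NOT 0.
  If Alice = Knave, count = 0 = 0 → claim would be true, contradicts lie.
  If Alice = Knight, count = 1 ≠ 0 → lie confirmed ✓

Alice is a Knight.

Knight
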